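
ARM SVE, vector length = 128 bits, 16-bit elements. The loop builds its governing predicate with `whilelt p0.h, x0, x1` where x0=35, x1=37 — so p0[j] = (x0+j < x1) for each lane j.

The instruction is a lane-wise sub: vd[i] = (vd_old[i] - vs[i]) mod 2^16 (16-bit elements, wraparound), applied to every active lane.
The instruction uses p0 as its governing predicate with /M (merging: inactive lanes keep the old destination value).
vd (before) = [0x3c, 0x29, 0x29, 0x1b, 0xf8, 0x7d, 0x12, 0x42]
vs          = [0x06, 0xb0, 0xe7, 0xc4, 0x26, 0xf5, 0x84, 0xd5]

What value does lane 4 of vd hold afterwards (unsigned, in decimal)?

vd[4] = 248

lane count: 128 div 16 = 8
whilelt: lane j active iff 35+j < 37 → j < 2 → 2 active
[0] sub(0x3c,0x06) = 0x36
[1] sub(0x29,0xb0) = 0xff79
[2] tail/keep = 0x29
[3] tail/keep = 0x1b
[4] tail/keep = 0xf8
[5] tail/keep = 0x7d
[6] tail/keep = 0x12
[7] tail/keep = 0x42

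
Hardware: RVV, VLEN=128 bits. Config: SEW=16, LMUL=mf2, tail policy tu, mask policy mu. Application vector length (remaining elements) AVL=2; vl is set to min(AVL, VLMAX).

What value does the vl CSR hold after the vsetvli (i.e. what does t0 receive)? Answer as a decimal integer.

vl = 2

lanes per group: 128·1/2/16 = 4
vl ← min(2, 4) = 2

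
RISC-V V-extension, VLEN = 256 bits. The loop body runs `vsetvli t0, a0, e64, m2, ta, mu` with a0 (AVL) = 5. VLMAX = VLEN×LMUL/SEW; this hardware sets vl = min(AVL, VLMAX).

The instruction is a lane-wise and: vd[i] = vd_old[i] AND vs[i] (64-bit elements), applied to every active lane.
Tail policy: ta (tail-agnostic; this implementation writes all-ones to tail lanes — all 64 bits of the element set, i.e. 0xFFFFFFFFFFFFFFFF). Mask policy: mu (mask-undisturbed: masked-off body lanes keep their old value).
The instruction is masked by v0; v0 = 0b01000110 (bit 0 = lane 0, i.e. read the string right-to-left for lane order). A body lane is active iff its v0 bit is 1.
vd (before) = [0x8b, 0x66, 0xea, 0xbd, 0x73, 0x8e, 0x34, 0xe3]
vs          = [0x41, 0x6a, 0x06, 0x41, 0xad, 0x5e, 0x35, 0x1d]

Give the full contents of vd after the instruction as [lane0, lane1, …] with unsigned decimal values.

vd = [139, 98, 2, 189, 115, 18446744073709551615, 18446744073709551615, 18446744073709551615]

VLMAX = VLEN×LMUL/SEW = 256×2/64 = 8
AVL=5 ≤ VLMAX=8, so vl = 5
  i=0: mask-off/keep → 139
  i=1: and(0x66,0x6a) → 98
  i=2: and(0xea,0x06) → 2
  i=3: mask-off/keep → 189
  i=4: mask-off/keep → 115
  i=5: tail/ones → 18446744073709551615
  i=6: tail/ones → 18446744073709551615
  i=7: tail/ones → 18446744073709551615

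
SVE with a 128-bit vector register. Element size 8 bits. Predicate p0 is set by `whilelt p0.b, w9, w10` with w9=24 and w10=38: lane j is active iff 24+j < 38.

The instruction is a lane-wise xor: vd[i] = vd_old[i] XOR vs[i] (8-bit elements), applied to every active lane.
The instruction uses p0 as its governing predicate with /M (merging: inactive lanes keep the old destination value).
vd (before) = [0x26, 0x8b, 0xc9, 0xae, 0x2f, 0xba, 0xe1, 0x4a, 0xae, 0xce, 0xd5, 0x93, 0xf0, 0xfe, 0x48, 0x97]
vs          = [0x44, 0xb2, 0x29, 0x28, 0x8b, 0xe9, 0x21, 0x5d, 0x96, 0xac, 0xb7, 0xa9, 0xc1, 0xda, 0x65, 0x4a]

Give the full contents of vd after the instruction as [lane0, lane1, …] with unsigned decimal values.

lane count: 128 div 8 = 16
whilelt: lane j active iff 24+j < 38 → j < 14 → 14 active
lane  0: xor(0x26,0x44) ⇒ 0x62
lane  1: xor(0x8b,0xb2) ⇒ 0x39
lane  2: xor(0xc9,0x29) ⇒ 0xe0
lane  3: xor(0xae,0x28) ⇒ 0x86
lane  4: xor(0x2f,0x8b) ⇒ 0xa4
lane  5: xor(0xba,0xe9) ⇒ 0x53
lane  6: xor(0xe1,0x21) ⇒ 0xc0
lane  7: xor(0x4a,0x5d) ⇒ 0x17
lane  8: xor(0xae,0x96) ⇒ 0x38
lane  9: xor(0xce,0xac) ⇒ 0x62
lane 10: xor(0xd5,0xb7) ⇒ 0x62
lane 11: xor(0x93,0xa9) ⇒ 0x3a
lane 12: xor(0xf0,0xc1) ⇒ 0x31
lane 13: xor(0xfe,0xda) ⇒ 0x24
lane 14: tail/keep ⇒ 0x48
lane 15: tail/keep ⇒ 0x97

vd = [98, 57, 224, 134, 164, 83, 192, 23, 56, 98, 98, 58, 49, 36, 72, 151]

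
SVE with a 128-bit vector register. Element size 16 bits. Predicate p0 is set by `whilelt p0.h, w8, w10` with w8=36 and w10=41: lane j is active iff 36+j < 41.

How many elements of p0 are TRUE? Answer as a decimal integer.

vl = 5

lane count: 128 div 16 = 8
p0[j] = (36+j < 41); true for j=0..4 → 5 lanes set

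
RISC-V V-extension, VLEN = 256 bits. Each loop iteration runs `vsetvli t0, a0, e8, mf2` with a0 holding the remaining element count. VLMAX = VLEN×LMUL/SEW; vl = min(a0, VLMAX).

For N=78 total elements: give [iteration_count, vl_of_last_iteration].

[iterations, last_vl] = [5, 14]

VLMAX = VLEN×LMUL/SEW = 256×1/2/8 = 16
N=78: ⌈78/16⌉ = 5 iters; last vl = 78 − 4×16 = 14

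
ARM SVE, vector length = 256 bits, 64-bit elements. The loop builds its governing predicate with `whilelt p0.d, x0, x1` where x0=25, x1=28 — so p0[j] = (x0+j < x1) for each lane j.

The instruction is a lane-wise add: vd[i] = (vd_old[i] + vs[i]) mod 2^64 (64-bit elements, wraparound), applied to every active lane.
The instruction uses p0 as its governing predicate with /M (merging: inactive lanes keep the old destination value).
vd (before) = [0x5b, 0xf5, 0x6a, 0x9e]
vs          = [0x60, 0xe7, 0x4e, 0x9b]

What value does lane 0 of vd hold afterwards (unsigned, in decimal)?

vd[0] = 187

lane count: 256 div 64 = 4
p0[j] = (25+j < 28); true for j=0..2 → 3 lanes set
  i=0: add(0x5b,0x60) → 187
  i=1: add(0xf5,0xe7) → 476
  i=2: add(0x6a,0x4e) → 184
  i=3: tail/keep → 158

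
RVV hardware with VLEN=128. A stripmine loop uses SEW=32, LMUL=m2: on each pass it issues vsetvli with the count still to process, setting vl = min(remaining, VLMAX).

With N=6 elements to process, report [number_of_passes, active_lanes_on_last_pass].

[iterations, last_vl] = [1, 6]

lanes per group: 128·2/32 = 8
N=6: ⌈6/8⌉ = 1 iters; last vl = 6 − 0×8 = 6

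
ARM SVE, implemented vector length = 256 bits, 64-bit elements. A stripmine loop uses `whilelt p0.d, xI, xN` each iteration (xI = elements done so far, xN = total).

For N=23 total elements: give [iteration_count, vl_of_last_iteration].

256-bit reg / 64-bit elem → 4 lanes
23 elements at 4/iter → 6 passes, remainder 3 on the last

[iterations, last_vl] = [6, 3]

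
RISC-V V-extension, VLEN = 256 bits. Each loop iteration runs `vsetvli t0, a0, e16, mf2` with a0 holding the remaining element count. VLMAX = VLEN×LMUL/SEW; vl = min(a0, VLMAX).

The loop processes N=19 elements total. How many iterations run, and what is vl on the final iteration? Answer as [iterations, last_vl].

lanes per group: 256·1/2/16 = 8
iterations = ceil(19/8) = 3; final-pass vl = 3

[iterations, last_vl] = [3, 3]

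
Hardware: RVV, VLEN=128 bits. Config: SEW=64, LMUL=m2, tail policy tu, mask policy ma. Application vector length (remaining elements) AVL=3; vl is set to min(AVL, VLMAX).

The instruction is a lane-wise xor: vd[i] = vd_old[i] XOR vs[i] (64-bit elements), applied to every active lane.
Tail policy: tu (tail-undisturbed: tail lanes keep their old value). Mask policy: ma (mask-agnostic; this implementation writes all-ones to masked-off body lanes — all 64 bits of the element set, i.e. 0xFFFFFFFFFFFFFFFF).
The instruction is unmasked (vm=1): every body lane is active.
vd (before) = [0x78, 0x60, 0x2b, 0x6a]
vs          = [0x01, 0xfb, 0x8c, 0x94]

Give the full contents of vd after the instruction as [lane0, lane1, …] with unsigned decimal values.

VLMAX = (128 × 2) / 64 = 4 lanes
AVL=3 ≤ VLMAX=4, so vl = 3
  i=0: xor(0x78,0x01) → 121
  i=1: xor(0x60,0xfb) → 155
  i=2: xor(0x2b,0x8c) → 167
  i=3: tail/keep → 106

vd = [121, 155, 167, 106]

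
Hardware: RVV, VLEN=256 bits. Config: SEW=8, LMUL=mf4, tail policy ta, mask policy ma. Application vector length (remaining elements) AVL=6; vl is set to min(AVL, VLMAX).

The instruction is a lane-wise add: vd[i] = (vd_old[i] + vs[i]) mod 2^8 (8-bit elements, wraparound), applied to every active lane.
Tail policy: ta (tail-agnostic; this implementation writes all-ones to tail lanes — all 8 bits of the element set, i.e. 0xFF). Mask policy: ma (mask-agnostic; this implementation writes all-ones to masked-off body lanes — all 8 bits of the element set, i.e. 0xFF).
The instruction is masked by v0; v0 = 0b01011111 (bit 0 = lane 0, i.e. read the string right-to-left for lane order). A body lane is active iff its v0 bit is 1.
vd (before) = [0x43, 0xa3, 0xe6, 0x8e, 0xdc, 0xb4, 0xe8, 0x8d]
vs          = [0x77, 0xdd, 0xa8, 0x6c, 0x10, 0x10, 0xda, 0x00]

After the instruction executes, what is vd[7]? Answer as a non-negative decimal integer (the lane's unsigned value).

VLMAX = (256 × 1/4) / 8 = 8 lanes
vl ← min(6, 8) = 6
vd[0] add(0x43,0x77) -> 0xba
vd[1] add(0xa3,0xdd) -> 0x80
vd[2] add(0xe6,0xa8) -> 0x8e
vd[3] add(0x8e,0x6c) -> 0xfa
vd[4] add(0xdc,0x10) -> 0xec
vd[5] mask-off/ones -> 0xff
vd[6] tail/ones -> 0xff
vd[7] tail/ones -> 0xff

vd[7] = 255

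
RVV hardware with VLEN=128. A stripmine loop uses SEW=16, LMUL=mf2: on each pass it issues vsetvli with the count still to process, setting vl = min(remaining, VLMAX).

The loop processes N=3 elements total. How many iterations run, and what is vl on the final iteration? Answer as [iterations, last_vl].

[iterations, last_vl] = [1, 3]

VLMAX = (128 × 1/2) / 16 = 4 lanes
3 elements at 4/iter → 1 passes, remainder 3 on the last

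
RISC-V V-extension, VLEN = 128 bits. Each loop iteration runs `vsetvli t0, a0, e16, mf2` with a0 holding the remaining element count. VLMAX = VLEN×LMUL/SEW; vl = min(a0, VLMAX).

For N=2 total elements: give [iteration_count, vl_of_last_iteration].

lanes per group: 128·1/2/16 = 4
iterations = ceil(2/4) = 1; final-pass vl = 2

[iterations, last_vl] = [1, 2]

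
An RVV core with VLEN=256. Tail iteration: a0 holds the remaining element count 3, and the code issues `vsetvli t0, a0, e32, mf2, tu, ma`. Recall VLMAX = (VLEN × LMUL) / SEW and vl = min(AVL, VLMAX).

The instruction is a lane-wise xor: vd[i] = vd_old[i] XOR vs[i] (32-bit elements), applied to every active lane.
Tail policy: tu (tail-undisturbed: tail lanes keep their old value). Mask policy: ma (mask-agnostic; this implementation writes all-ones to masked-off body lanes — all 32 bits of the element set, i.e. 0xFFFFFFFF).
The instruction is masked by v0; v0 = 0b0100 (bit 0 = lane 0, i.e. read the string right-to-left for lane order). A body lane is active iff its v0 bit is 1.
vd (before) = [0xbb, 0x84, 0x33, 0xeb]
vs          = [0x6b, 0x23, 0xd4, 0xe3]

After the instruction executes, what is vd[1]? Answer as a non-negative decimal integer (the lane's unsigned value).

lanes per group: 256·1/2/32 = 4
AVL=3 ≤ VLMAX=4, so vl = 3
[0] mask-off/ones = 0xffffffff
[1] mask-off/ones = 0xffffffff
[2] xor(0x33,0xd4) = 0xe7
[3] tail/keep = 0xeb

vd[1] = 4294967295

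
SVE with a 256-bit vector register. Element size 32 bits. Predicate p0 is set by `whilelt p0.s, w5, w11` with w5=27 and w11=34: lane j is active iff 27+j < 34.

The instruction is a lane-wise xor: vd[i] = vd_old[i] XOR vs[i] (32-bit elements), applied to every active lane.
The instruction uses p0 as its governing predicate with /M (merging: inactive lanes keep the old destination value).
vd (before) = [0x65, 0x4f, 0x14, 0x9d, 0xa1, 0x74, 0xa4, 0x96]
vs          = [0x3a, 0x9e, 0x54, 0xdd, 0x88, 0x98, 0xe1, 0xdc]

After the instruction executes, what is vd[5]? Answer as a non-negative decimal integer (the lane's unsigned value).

vd[5] = 236

256-bit reg / 32-bit elem → 8 lanes
whilelt: lane j active iff 27+j < 34 → j < 7 → 7 active
lane  0: xor(0x65,0x3a) ⇒ 0x5f
lane  1: xor(0x4f,0x9e) ⇒ 0xd1
lane  2: xor(0x14,0x54) ⇒ 0x40
lane  3: xor(0x9d,0xdd) ⇒ 0x40
lane  4: xor(0xa1,0x88) ⇒ 0x29
lane  5: xor(0x74,0x98) ⇒ 0xec
lane  6: xor(0xa4,0xe1) ⇒ 0x45
lane  7: tail/keep ⇒ 0x96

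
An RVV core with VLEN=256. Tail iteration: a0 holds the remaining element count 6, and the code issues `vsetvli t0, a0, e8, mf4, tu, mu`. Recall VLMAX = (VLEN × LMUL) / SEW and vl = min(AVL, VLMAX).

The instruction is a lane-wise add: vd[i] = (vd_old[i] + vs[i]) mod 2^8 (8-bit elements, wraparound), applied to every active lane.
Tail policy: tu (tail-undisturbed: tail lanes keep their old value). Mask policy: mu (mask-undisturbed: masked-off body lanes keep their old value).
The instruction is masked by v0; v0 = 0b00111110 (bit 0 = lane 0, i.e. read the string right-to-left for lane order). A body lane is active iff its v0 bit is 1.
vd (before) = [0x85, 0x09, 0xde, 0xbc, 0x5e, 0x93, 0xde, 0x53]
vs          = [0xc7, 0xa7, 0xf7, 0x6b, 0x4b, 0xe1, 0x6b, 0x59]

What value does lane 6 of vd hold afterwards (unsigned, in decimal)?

vd[6] = 222

VLMAX = VLEN×LMUL/SEW = 256×1/4/8 = 8
vl ← min(6, 8) = 6
vd[0] mask-off/keep -> 0x85
vd[1] add(0x09,0xa7) -> 0xb0
vd[2] add(0xde,0xf7) -> 0xd5
vd[3] add(0xbc,0x6b) -> 0x27
vd[4] add(0x5e,0x4b) -> 0xa9
vd[5] add(0x93,0xe1) -> 0x74
vd[6] tail/keep -> 0xde
vd[7] tail/keep -> 0x53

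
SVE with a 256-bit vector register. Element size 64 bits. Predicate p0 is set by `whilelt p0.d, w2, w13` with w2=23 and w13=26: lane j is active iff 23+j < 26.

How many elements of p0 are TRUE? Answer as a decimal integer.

lane count: 256 div 64 = 4
whilelt: lane j active iff 23+j < 26 → j < 3 → 3 active

vl = 3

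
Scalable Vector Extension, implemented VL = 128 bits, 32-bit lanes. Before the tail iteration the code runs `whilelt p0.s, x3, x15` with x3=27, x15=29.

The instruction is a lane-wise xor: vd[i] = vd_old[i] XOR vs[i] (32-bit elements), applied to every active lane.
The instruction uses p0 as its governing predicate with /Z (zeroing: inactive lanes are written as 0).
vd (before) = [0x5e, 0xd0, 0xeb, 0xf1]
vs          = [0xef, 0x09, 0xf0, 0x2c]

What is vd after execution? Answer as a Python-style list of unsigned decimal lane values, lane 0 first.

vd = [177, 217, 0, 0]

lane count: 128 div 32 = 4
active while 27+j < 29, i.e. j ∈ [0,2) capped at 4 ⇒ 2
  i=0: xor(0x5e,0xef) → 177
  i=1: xor(0xd0,0x09) → 217
  i=2: tail/zero → 0
  i=3: tail/zero → 0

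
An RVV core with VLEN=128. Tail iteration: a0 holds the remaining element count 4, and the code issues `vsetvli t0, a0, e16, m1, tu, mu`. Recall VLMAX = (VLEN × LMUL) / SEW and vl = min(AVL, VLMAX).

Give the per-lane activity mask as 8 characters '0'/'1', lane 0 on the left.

VLMAX = (128 × 1) / 16 = 8 lanes
vl ← min(4, 8) = 4
bits (lane 0 leftmost): 11110000

predicate = 11110000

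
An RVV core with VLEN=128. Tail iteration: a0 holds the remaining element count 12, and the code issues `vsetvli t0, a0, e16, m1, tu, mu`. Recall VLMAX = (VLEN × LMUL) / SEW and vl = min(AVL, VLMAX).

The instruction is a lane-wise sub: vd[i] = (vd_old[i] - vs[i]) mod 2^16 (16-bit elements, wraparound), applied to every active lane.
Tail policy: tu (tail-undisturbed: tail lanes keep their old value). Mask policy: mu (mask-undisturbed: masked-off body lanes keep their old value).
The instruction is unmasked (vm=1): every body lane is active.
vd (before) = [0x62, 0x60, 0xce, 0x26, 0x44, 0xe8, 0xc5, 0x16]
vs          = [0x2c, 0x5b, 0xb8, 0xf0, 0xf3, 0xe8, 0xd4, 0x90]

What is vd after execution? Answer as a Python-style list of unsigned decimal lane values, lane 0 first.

vd = [54, 5, 22, 65334, 65361, 0, 65521, 65414]

VLMAX = (128 × 1) / 16 = 8 lanes
vl ← min(12, 8) = 8
lane  0: sub(0x62,0x2c) ⇒ 0x36
lane  1: sub(0x60,0x5b) ⇒ 0x05
lane  2: sub(0xce,0xb8) ⇒ 0x16
lane  3: sub(0x26,0xf0) ⇒ 0xff36
lane  4: sub(0x44,0xf3) ⇒ 0xff51
lane  5: sub(0xe8,0xe8) ⇒ 0x00
lane  6: sub(0xc5,0xd4) ⇒ 0xfff1
lane  7: sub(0x16,0x90) ⇒ 0xff86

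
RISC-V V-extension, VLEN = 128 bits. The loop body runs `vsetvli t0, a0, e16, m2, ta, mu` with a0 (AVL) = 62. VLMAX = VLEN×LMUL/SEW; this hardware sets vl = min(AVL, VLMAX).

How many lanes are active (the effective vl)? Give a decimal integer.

lanes per group: 128·2/16 = 16
AVL=62 > VLMAX=16, so vl = 16

vl = 16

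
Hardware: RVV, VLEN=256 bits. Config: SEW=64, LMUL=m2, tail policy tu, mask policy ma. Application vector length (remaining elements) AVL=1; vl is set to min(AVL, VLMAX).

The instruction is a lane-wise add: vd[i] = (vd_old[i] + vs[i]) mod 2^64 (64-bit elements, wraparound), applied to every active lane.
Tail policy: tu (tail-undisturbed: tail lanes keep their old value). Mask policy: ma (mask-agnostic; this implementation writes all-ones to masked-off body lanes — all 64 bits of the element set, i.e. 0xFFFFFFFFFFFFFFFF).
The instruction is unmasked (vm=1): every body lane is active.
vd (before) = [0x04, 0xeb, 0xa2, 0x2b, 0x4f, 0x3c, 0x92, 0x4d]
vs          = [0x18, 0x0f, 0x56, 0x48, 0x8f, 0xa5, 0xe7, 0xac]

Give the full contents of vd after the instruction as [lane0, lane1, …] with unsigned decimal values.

vd = [28, 235, 162, 43, 79, 60, 146, 77]

lanes per group: 256·2/64 = 8
vl = min(AVL, VLMAX) = min(1, 8) = 1
  i=0: add(0x04,0x18) → 28
  i=1: tail/keep → 235
  i=2: tail/keep → 162
  i=3: tail/keep → 43
  i=4: tail/keep → 79
  i=5: tail/keep → 60
  i=6: tail/keep → 146
  i=7: tail/keep → 77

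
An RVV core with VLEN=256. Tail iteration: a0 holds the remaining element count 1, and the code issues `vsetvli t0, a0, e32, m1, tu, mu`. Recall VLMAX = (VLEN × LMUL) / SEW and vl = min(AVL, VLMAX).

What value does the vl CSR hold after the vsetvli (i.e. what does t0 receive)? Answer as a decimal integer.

vl = 1

VLMAX = VLEN×LMUL/SEW = 256×1/32 = 8
vl ← min(1, 8) = 1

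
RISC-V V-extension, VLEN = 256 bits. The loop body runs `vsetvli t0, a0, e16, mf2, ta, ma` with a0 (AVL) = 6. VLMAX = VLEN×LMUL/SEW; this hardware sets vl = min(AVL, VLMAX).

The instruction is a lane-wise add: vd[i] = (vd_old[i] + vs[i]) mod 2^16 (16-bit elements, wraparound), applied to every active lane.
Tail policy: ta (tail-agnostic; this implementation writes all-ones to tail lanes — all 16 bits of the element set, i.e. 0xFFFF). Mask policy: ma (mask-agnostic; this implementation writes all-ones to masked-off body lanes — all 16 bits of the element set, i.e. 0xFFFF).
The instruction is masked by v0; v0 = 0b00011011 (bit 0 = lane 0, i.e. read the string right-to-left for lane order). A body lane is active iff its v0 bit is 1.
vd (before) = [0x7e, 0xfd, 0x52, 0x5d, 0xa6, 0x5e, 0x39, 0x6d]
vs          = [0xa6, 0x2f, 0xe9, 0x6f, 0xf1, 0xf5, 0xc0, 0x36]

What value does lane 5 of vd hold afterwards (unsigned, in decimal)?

VLMAX = VLEN×LMUL/SEW = 256×1/2/16 = 8
vl = min(AVL, VLMAX) = min(6, 8) = 6
lane  0: add(0x7e,0xa6) ⇒ 0x124
lane  1: add(0xfd,0x2f) ⇒ 0x12c
lane  2: mask-off/ones ⇒ 0xffff
lane  3: add(0x5d,0x6f) ⇒ 0xcc
lane  4: add(0xa6,0xf1) ⇒ 0x197
lane  5: mask-off/ones ⇒ 0xffff
lane  6: tail/ones ⇒ 0xffff
lane  7: tail/ones ⇒ 0xffff

vd[5] = 65535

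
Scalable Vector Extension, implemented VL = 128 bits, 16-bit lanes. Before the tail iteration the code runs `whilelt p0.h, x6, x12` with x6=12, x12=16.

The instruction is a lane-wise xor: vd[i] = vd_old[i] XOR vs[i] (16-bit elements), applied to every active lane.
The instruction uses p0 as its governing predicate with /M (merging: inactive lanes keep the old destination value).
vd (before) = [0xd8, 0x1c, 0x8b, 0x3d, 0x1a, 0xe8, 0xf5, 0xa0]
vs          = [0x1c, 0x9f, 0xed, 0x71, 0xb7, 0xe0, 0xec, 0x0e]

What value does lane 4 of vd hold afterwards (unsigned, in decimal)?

lane count: 128 div 16 = 8
active while 12+j < 16, i.e. j ∈ [0,4) capped at 8 ⇒ 4
vd[0] xor(0xd8,0x1c) -> 0xc4
vd[1] xor(0x1c,0x9f) -> 0x83
vd[2] xor(0x8b,0xed) -> 0x66
vd[3] xor(0x3d,0x71) -> 0x4c
vd[4] tail/keep -> 0x1a
vd[5] tail/keep -> 0xe8
vd[6] tail/keep -> 0xf5
vd[7] tail/keep -> 0xa0

vd[4] = 26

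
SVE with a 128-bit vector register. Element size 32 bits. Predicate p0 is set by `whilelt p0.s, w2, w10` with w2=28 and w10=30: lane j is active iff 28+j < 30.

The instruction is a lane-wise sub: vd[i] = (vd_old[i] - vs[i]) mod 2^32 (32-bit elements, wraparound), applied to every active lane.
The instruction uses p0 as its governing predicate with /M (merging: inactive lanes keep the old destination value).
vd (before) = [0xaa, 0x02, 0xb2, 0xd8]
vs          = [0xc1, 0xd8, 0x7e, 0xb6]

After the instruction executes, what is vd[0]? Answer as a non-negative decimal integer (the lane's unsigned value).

128-bit reg / 32-bit elem → 4 lanes
p0[j] = (28+j < 30); true for j=0..1 → 2 lanes set
vd[0] sub(0xaa,0xc1) -> 0xffffffe9
vd[1] sub(0x02,0xd8) -> 0xffffff2a
vd[2] tail/keep -> 0xb2
vd[3] tail/keep -> 0xd8

vd[0] = 4294967273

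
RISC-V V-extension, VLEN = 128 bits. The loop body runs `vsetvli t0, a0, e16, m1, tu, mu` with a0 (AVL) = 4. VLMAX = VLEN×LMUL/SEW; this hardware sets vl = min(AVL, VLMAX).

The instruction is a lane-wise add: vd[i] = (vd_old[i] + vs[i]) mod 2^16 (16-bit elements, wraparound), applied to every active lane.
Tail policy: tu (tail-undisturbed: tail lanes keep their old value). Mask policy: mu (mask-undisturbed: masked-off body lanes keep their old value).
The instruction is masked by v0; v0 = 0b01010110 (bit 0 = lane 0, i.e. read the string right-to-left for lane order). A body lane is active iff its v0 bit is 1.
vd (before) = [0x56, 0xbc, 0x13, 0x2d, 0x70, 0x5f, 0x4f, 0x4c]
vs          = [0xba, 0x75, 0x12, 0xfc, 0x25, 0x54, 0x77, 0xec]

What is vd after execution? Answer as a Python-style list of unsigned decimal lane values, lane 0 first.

vd = [86, 305, 37, 45, 112, 95, 79, 76]

VLMAX = VLEN×LMUL/SEW = 128×1/16 = 8
vl = min(AVL, VLMAX) = min(4, 8) = 4
[0] mask-off/keep = 0x56
[1] add(0xbc,0x75) = 0x131
[2] add(0x13,0x12) = 0x25
[3] mask-off/keep = 0x2d
[4] tail/keep = 0x70
[5] tail/keep = 0x5f
[6] tail/keep = 0x4f
[7] tail/keep = 0x4c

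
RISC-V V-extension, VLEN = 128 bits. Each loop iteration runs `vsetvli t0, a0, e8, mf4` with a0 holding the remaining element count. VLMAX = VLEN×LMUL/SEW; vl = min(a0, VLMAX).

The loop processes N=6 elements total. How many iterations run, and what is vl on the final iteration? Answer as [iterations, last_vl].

VLMAX = (128 × 1/4) / 8 = 4 lanes
N=6: ⌈6/4⌉ = 2 iters; last vl = 6 − 1×4 = 2

[iterations, last_vl] = [2, 2]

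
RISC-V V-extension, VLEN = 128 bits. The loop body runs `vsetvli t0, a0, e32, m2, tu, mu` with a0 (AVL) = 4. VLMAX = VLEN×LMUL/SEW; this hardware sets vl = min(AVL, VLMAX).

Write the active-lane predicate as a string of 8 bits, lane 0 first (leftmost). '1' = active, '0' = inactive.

VLMAX = VLEN×LMUL/SEW = 128×2/32 = 8
vl ← min(4, 8) = 4
bits (lane 0 leftmost): 11110000

predicate = 11110000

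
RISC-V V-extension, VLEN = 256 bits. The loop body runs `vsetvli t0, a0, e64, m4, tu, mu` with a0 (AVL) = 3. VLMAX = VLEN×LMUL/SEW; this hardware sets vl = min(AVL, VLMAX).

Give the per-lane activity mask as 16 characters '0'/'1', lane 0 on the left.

VLMAX = VLEN×LMUL/SEW = 256×4/64 = 16
vl ← min(3, 16) = 3
bits (lane 0 leftmost): 1110000000000000

predicate = 1110000000000000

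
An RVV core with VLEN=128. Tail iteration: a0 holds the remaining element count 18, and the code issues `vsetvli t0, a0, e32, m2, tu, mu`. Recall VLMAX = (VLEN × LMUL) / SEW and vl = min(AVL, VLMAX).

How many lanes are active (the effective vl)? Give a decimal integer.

vl = 8

VLMAX = VLEN×LMUL/SEW = 128×2/32 = 8
AVL=18 > VLMAX=8, so vl = 8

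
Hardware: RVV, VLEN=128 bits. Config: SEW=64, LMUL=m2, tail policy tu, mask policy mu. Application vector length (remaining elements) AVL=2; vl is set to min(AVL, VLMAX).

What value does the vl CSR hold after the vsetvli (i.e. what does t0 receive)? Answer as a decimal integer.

lanes per group: 128·2/64 = 4
vl ← min(2, 4) = 2

vl = 2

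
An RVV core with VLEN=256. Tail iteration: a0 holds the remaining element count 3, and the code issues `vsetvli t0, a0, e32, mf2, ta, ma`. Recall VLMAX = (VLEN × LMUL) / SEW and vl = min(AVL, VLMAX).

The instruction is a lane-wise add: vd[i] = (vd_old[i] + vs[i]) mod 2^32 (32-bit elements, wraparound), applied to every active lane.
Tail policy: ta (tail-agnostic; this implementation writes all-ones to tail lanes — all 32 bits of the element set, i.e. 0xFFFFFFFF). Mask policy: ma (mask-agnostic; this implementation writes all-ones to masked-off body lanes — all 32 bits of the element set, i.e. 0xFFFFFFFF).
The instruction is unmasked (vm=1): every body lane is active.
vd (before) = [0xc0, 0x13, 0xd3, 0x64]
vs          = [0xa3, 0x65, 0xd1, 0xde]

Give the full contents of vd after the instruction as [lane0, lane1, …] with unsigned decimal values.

vd = [355, 120, 420, 4294967295]

VLMAX = (256 × 1/2) / 32 = 4 lanes
vl = min(AVL, VLMAX) = min(3, 4) = 3
vd[0] add(0xc0,0xa3) -> 0x163
vd[1] add(0x13,0x65) -> 0x78
vd[2] add(0xd3,0xd1) -> 0x1a4
vd[3] tail/ones -> 0xffffffff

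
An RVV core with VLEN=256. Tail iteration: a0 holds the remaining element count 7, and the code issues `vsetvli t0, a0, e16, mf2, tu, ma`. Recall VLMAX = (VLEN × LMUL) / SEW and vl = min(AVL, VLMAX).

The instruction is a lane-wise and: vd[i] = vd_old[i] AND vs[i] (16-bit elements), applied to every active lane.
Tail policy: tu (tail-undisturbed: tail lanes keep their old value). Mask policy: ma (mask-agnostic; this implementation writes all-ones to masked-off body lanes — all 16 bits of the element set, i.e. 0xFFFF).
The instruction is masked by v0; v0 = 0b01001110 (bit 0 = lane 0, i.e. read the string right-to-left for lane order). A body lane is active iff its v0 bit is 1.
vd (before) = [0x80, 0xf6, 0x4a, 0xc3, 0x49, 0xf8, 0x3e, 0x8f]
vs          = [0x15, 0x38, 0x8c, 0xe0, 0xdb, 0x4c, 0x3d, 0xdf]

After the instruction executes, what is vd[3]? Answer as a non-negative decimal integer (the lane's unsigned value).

VLMAX = VLEN×LMUL/SEW = 256×1/2/16 = 8
vl ← min(7, 8) = 7
lane  0: mask-off/ones ⇒ 0xffff
lane  1: and(0xf6,0x38) ⇒ 0x30
lane  2: and(0x4a,0x8c) ⇒ 0x08
lane  3: and(0xc3,0xe0) ⇒ 0xc0
lane  4: mask-off/ones ⇒ 0xffff
lane  5: mask-off/ones ⇒ 0xffff
lane  6: and(0x3e,0x3d) ⇒ 0x3c
lane  7: tail/keep ⇒ 0x8f

vd[3] = 192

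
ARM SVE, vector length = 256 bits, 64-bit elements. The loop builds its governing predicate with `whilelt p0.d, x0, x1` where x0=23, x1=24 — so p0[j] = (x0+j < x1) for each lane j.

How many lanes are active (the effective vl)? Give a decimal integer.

vl = 1

lane count: 256 div 64 = 4
active while 23+j < 24, i.e. j ∈ [0,1) capped at 4 ⇒ 1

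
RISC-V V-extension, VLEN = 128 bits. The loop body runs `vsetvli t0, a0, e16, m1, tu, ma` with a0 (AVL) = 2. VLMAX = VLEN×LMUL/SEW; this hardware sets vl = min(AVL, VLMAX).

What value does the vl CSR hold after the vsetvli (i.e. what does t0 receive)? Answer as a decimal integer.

vl = 2

VLMAX = VLEN×LMUL/SEW = 128×1/16 = 8
vl ← min(2, 8) = 2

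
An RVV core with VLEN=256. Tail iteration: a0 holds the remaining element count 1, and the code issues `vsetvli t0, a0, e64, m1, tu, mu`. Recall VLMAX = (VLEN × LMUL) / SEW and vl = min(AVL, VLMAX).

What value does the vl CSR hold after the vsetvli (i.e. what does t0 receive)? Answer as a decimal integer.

vl = 1

VLMAX = VLEN×LMUL/SEW = 256×1/64 = 4
AVL=1 ≤ VLMAX=4, so vl = 1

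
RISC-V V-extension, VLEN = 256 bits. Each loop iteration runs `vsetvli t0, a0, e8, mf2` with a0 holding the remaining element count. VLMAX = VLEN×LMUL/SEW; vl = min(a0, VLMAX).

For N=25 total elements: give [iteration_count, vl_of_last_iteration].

[iterations, last_vl] = [2, 9]

VLMAX = VLEN×LMUL/SEW = 256×1/2/8 = 16
25 elements at 16/iter → 2 passes, remainder 9 on the last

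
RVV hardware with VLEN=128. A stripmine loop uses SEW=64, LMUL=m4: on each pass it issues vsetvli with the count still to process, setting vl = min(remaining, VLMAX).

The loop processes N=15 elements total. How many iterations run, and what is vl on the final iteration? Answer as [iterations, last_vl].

[iterations, last_vl] = [2, 7]

VLMAX = VLEN×LMUL/SEW = 128×4/64 = 8
iterations = ceil(15/8) = 2; final-pass vl = 7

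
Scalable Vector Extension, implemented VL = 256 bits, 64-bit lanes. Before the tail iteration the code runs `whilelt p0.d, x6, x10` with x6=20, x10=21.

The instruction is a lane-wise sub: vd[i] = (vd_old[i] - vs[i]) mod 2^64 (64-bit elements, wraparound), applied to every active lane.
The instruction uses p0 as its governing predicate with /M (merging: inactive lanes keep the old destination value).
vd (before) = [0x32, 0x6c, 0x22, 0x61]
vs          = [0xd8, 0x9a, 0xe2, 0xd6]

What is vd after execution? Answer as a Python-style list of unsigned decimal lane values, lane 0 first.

256-bit reg / 64-bit elem → 4 lanes
active while 20+j < 21, i.e. j ∈ [0,1) capped at 4 ⇒ 1
vd[0] sub(0x32,0xd8) -> 0xffffffffffffff5a
vd[1] tail/keep -> 0x6c
vd[2] tail/keep -> 0x22
vd[3] tail/keep -> 0x61

vd = [18446744073709551450, 108, 34, 97]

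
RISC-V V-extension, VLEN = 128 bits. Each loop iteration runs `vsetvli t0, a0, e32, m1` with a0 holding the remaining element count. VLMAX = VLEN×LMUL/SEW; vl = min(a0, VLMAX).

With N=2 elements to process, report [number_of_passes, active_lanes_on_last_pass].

VLMAX = (128 × 1) / 32 = 4 lanes
2 elements at 4/iter → 1 passes, remainder 2 on the last

[iterations, last_vl] = [1, 2]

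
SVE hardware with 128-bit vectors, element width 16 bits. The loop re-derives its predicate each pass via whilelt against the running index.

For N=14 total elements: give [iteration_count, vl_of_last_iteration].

[iterations, last_vl] = [2, 6]

128-bit reg / 16-bit elem → 8 lanes
14 elements at 8/iter → 2 passes, remainder 6 on the last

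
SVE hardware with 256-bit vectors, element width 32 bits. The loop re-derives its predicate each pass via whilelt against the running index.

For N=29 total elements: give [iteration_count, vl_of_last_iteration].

256-bit reg / 32-bit elem → 8 lanes
N=29: ⌈29/8⌉ = 4 iters; last vl = 29 − 3×8 = 5

[iterations, last_vl] = [4, 5]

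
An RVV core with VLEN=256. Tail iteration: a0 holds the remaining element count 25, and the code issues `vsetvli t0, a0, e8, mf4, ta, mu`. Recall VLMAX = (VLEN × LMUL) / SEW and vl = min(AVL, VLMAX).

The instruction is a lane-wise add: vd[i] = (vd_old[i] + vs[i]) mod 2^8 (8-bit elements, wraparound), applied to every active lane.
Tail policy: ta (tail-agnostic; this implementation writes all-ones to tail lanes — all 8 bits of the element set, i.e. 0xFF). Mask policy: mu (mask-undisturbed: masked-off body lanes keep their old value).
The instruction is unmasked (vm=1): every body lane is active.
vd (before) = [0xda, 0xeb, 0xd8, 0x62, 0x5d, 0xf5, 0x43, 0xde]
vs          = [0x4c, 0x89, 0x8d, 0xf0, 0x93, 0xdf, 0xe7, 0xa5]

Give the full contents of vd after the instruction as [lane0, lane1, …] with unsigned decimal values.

vd = [38, 116, 101, 82, 240, 212, 42, 131]

VLMAX = VLEN×LMUL/SEW = 256×1/4/8 = 8
AVL=25 > VLMAX=8, so vl = 8
vd[0] add(0xda,0x4c) -> 0x26
vd[1] add(0xeb,0x89) -> 0x74
vd[2] add(0xd8,0x8d) -> 0x65
vd[3] add(0x62,0xf0) -> 0x52
vd[4] add(0x5d,0x93) -> 0xf0
vd[5] add(0xf5,0xdf) -> 0xd4
vd[6] add(0x43,0xe7) -> 0x2a
vd[7] add(0xde,0xa5) -> 0x83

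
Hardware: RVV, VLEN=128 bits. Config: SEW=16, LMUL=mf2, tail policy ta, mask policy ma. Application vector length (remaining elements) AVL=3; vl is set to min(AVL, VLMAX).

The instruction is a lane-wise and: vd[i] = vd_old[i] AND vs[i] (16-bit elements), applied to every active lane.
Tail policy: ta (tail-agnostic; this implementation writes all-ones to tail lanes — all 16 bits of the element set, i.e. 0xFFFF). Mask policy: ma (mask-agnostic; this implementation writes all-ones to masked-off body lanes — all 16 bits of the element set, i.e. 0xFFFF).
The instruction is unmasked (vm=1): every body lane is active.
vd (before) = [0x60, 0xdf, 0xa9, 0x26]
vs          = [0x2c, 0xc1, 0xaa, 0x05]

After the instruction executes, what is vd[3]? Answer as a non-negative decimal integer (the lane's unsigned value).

vd[3] = 65535

lanes per group: 128·1/2/16 = 4
AVL=3 ≤ VLMAX=4, so vl = 3
vd[0] and(0x60,0x2c) -> 0x20
vd[1] and(0xdf,0xc1) -> 0xc1
vd[2] and(0xa9,0xaa) -> 0xa8
vd[3] tail/ones -> 0xffff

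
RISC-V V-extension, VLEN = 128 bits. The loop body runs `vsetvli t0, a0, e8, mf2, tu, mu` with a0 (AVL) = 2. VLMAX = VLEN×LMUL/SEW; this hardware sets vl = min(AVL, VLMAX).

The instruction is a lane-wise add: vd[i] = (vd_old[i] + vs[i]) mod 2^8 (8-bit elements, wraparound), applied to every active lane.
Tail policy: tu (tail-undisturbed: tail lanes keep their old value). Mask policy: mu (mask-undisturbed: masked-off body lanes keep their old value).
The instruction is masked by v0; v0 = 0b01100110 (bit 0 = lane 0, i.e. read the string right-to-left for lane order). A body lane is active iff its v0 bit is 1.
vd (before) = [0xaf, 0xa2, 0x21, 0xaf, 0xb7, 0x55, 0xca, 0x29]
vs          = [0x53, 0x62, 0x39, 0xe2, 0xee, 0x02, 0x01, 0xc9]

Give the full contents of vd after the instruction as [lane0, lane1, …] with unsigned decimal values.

vd = [175, 4, 33, 175, 183, 85, 202, 41]

VLMAX = VLEN×LMUL/SEW = 128×1/2/8 = 8
AVL=2 ≤ VLMAX=8, so vl = 2
vd[0] mask-off/keep -> 0xaf
vd[1] add(0xa2,0x62) -> 0x04
vd[2] tail/keep -> 0x21
vd[3] tail/keep -> 0xaf
vd[4] tail/keep -> 0xb7
vd[5] tail/keep -> 0x55
vd[6] tail/keep -> 0xca
vd[7] tail/keep -> 0x29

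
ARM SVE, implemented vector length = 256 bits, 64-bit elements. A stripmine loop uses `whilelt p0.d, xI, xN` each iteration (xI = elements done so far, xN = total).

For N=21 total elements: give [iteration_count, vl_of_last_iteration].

[iterations, last_vl] = [6, 1]

256-bit reg / 64-bit elem → 4 lanes
N=21: ⌈21/4⌉ = 6 iters; last vl = 21 − 5×4 = 1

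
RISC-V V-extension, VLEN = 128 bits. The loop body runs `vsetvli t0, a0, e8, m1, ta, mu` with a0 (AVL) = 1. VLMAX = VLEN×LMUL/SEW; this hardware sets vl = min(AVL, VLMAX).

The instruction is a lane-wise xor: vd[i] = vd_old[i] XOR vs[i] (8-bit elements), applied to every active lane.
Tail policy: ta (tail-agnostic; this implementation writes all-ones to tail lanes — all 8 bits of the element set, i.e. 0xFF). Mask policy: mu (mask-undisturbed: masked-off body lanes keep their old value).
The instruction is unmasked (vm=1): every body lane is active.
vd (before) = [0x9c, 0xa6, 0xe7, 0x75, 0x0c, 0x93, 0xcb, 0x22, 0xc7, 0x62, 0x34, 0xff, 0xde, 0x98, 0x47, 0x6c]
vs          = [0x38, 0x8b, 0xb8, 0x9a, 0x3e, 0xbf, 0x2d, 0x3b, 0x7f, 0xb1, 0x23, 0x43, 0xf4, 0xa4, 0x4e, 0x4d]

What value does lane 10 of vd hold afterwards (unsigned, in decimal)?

vd[10] = 255

VLMAX = (128 × 1) / 8 = 16 lanes
vl = min(AVL, VLMAX) = min(1, 16) = 1
lane  0: xor(0x9c,0x38) ⇒ 0xa4
lane  1: tail/ones ⇒ 0xff
lane  2: tail/ones ⇒ 0xff
lane  3: tail/ones ⇒ 0xff
lane  4: tail/ones ⇒ 0xff
lane  5: tail/ones ⇒ 0xff
lane  6: tail/ones ⇒ 0xff
lane  7: tail/ones ⇒ 0xff
lane  8: tail/ones ⇒ 0xff
lane  9: tail/ones ⇒ 0xff
lane 10: tail/ones ⇒ 0xff
lane 11: tail/ones ⇒ 0xff
lane 12: tail/ones ⇒ 0xff
lane 13: tail/ones ⇒ 0xff
lane 14: tail/ones ⇒ 0xff
lane 15: tail/ones ⇒ 0xff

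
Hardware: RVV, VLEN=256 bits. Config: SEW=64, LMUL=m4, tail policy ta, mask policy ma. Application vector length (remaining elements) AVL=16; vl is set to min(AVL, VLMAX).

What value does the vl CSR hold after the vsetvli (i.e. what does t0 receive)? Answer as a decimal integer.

VLMAX = VLEN×LMUL/SEW = 256×4/64 = 16
vl = min(AVL, VLMAX) = min(16, 16) = 16

vl = 16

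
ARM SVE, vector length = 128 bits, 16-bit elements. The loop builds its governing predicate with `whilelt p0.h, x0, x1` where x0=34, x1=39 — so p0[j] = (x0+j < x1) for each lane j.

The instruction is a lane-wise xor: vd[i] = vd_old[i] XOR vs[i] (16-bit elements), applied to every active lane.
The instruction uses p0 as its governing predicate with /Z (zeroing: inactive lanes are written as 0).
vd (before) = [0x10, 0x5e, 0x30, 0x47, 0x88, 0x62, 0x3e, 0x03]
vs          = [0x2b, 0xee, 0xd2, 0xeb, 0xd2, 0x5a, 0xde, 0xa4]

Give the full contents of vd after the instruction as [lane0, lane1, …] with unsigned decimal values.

lane count: 128 div 16 = 8
whilelt: lane j active iff 34+j < 39 → j < 5 → 5 active
vd[0] xor(0x10,0x2b) -> 0x3b
vd[1] xor(0x5e,0xee) -> 0xb0
vd[2] xor(0x30,0xd2) -> 0xe2
vd[3] xor(0x47,0xeb) -> 0xac
vd[4] xor(0x88,0xd2) -> 0x5a
vd[5] tail/zero -> 0x00
vd[6] tail/zero -> 0x00
vd[7] tail/zero -> 0x00

vd = [59, 176, 226, 172, 90, 0, 0, 0]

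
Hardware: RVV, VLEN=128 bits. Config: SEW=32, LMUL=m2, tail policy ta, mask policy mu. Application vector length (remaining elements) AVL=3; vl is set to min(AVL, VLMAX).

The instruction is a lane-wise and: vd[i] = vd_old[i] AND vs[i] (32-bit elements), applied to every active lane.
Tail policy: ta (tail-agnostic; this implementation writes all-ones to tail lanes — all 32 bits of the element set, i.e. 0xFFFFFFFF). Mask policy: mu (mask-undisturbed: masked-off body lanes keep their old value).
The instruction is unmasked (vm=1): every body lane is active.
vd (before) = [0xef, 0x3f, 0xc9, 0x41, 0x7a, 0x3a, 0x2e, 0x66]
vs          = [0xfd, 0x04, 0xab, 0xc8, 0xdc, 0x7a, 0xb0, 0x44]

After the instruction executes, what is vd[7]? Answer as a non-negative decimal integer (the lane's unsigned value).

VLMAX = VLEN×LMUL/SEW = 128×2/32 = 8
vl ← min(3, 8) = 3
  i=0: and(0xef,0xfd) → 237
  i=1: and(0x3f,0x04) → 4
  i=2: and(0xc9,0xab) → 137
  i=3: tail/ones → 4294967295
  i=4: tail/ones → 4294967295
  i=5: tail/ones → 4294967295
  i=6: tail/ones → 4294967295
  i=7: tail/ones → 4294967295

vd[7] = 4294967295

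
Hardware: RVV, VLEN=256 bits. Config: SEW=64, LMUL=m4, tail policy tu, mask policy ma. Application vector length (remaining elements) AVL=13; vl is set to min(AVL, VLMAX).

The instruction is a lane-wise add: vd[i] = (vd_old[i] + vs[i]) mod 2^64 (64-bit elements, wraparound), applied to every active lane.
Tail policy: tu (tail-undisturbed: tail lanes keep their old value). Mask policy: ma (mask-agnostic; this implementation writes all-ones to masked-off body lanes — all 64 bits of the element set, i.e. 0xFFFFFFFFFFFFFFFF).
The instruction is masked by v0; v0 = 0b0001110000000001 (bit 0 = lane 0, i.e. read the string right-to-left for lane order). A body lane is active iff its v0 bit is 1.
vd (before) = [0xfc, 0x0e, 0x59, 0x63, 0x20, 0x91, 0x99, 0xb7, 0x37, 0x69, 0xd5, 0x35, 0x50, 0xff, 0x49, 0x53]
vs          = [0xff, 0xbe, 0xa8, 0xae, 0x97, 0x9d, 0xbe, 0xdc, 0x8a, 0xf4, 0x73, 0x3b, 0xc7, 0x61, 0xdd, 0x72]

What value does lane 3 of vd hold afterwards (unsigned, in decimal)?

lanes per group: 256·4/64 = 16
AVL=13 ≤ VLMAX=16, so vl = 13
  i=0: add(0xfc,0xff) → 507
  i=1: mask-off/ones → 18446744073709551615
  i=2: mask-off/ones → 18446744073709551615
  i=3: mask-off/ones → 18446744073709551615
  i=4: mask-off/ones → 18446744073709551615
  i=5: mask-off/ones → 18446744073709551615
  i=6: mask-off/ones → 18446744073709551615
  i=7: mask-off/ones → 18446744073709551615
  i=8: mask-off/ones → 18446744073709551615
  i=9: mask-off/ones → 18446744073709551615
  i=10: add(0xd5,0x73) → 328
  i=11: add(0x35,0x3b) → 112
  i=12: add(0x50,0xc7) → 279
  i=13: tail/keep → 255
  i=14: tail/keep → 73
  i=15: tail/keep → 83

vd[3] = 18446744073709551615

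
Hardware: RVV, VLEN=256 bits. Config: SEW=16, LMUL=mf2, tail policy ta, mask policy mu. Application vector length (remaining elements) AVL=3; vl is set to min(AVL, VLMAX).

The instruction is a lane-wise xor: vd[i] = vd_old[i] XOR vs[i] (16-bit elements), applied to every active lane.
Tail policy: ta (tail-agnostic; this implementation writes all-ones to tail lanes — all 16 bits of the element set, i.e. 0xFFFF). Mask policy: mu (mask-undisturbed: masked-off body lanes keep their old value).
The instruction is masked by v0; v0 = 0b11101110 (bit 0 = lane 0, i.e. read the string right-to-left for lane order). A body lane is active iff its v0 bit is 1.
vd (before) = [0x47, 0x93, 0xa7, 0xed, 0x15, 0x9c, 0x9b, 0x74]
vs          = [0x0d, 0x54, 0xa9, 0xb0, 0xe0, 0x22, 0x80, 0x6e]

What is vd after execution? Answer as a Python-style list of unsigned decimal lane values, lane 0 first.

lanes per group: 256·1/2/16 = 8
vl = min(AVL, VLMAX) = min(3, 8) = 3
vd[0] mask-off/keep -> 0x47
vd[1] xor(0x93,0x54) -> 0xc7
vd[2] xor(0xa7,0xa9) -> 0x0e
vd[3] tail/ones -> 0xffff
vd[4] tail/ones -> 0xffff
vd[5] tail/ones -> 0xffff
vd[6] tail/ones -> 0xffff
vd[7] tail/ones -> 0xffff

vd = [71, 199, 14, 65535, 65535, 65535, 65535, 65535]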